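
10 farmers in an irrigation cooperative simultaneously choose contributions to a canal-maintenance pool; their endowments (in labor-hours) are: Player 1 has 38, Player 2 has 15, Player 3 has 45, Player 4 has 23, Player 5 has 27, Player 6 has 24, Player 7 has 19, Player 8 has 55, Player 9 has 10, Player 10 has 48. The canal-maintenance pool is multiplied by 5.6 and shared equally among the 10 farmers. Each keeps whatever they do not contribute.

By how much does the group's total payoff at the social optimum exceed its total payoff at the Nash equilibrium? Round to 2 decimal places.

The private return per contributed unit is 5.6/10 = 0.5600 < 1 for every player regardless of endowment, so the Nash equilibrium is zero contribution and the group total is Σ E_j = 38 + 15 + 45 + 23 + 27 + 24 + 19 + 55 + 10 + 48 = 304.
Each contributed unit returns 5.600 to the group, so the social optimum is full contribution by everyone: group total = 5.600 × 304 = 1702.40.
Efficiency loss = (5.600 − 1) × 304 = 1398.40.

1398.40 labor-hours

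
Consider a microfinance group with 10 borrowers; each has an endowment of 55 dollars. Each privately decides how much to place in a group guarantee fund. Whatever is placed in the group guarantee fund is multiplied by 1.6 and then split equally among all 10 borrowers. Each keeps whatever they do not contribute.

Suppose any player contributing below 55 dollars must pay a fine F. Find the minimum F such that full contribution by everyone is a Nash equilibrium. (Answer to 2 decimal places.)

46.20 dollars

Given the others contribute fully, the best deviation is to contribute 0 (any partial contribution still incurs the fine and gives up units whose private return 0.1600 is below 1).
Deviating from 55 to 0 saves 55 dollars but forfeits the deviator's share of the drop in the group guarantee fund: 1.6/10 × 55 = 8.80.
So the deviation gain is 55 − 8.80 = 46.20, and the fine must be at least 46.20 dollars to wipe it out.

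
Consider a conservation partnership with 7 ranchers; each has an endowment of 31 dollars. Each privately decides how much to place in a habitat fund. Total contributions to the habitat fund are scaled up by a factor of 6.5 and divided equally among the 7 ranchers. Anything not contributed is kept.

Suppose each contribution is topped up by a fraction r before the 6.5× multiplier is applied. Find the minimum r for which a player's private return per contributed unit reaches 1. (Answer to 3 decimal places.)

With matching at rate r, one contributed unit becomes (1 + r) in the habitat fund and returns 6.5 × (1 + r) / 7 to the contributor.
Setting this equal to 1: 1 + r = 7/6.5 = 1.0769.
So the minimum matching rate is r = 1.0769 − 1 = 0.077.

0.077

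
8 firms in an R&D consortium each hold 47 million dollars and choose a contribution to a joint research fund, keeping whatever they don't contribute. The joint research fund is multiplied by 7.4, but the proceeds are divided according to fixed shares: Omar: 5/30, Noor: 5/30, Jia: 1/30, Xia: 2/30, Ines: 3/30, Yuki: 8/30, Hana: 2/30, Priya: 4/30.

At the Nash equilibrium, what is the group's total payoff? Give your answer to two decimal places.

1278.40 million dollars

For player j, contributing a unit is worthwhile iff 7.4 × (j's share) ≥ 1, i.e. iff j's share is at least 0.1351.
Omar, Noor and Yuki are above the threshold, contributing 47 each; the remaining 5 contribute 0. Total contributed: 141.
The joint research fund pays out 7.4 × 141 = 1043.40 in total (split across the unequal shares, but the aggregate is all that matters for the group sum).
The 5 free-riders keep 47 each, adding 235. Group total = 235 + 1043.40 = 1278.40.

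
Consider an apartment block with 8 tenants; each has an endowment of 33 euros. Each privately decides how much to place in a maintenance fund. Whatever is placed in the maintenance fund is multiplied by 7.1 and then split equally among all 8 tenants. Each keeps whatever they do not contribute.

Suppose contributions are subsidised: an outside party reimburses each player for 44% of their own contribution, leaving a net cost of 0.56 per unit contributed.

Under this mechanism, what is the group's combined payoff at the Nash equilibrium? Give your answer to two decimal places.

With the mechanism, a contributed unit returns (7.1/8) / 0.56 = 1.5848 per unit of net cost to the contributor — now above 1 — so contributing fully is weakly dominant for every player.
So the Nash equilibrium is full contribution by all 8; the group earns 8 × (33 × 0.44 + 7.1 × 33) = 1990.56.

1990.56 euros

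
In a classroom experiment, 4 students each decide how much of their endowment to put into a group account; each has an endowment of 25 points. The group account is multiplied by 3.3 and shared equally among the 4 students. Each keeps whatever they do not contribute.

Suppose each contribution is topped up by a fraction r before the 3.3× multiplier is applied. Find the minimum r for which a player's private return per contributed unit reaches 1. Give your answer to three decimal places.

0.212

With matching at rate r, one contributed unit becomes (1 + r) in the group account and returns 3.3 × (1 + r) / 4 to the contributor.
Setting this equal to 1: 1 + r = 4/3.3 = 1.2121.
So the minimum matching rate is r = 1.2121 − 1 = 0.212.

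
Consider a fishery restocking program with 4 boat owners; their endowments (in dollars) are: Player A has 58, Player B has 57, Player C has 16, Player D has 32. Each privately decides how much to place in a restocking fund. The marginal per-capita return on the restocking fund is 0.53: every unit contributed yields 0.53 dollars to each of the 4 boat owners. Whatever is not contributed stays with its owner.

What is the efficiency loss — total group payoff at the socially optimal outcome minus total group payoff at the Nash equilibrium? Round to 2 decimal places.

182.56 dollars

The private return per contributed unit is 0.53 < 1 for everyone, so the Nash equilibrium is zero contribution and the group total is Σ E_j = 58 + 57 + 16 + 32 = 163.
Each contributed unit returns 2.120 to the group, so the social optimum is full contribution by everyone: group total = 2.120 × 163 = 345.56.
Efficiency loss = (2.120 − 1) × 163 = 182.56.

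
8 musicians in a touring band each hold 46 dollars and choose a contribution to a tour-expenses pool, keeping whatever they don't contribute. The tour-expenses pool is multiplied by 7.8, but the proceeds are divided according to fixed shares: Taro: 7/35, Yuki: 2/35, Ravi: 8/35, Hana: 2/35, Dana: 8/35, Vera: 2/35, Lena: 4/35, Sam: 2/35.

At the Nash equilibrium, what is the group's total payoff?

A player with share s gets back 7.8·s per unit contributed, so full contribution is dominant for anyone with s > 1/7.8 = 0.1282 and zero contribution is dominant for anyone below.
Taro, Ravi and Dana are above the threshold, contributing 46 each; the remaining 5 contribute 0. Total contributed: 138.
The tour-expenses pool pays out 7.8 × 138 = 1076.40 in total (split across the unequal shares, but the aggregate is all that matters for the group sum).
The 5 free-riders keep 46 each, adding 230. Group total = 230 + 1076.40 = 1306.40.

1306.40 dollars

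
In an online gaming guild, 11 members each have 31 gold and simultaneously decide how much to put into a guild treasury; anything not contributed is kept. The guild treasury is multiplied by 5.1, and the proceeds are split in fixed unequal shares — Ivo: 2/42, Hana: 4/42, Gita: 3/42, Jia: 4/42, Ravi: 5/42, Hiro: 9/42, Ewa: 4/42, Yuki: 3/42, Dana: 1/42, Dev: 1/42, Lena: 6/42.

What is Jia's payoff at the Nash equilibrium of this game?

Each unit j contributes comes back to j as 5.1 × (j's share), so j prefers to contribute only if that share exceeds 1/5.1 = 0.1961; otherwise keeping the unit dominates.
Hiro alone (share 9/42) is above the threshold, contributing 31; the remaining 10 contribute 0. Total contributed: 31.
Jia keeps 31 and receives 5.1 × 31 × 4/42 = 15.06 from the guild treasury, for a payoff of 46.06.

46.06 gold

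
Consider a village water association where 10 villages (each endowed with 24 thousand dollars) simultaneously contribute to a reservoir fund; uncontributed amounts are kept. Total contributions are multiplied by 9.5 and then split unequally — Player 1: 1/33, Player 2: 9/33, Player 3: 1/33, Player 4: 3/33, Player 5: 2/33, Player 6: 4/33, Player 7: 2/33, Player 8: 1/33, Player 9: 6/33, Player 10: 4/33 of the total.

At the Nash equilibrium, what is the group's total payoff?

A player with share s gets back 9.5·s per unit contributed, so full contribution is dominant for anyone with s > 1/9.5 = 0.1053 and zero contribution is dominant for anyone below.
Player 2, Player 6, Player 9 and Player 10 clear that bar, contributing 24 each; the remaining 6 contribute 0. Total contributed: 96.
The reservoir fund pays out 9.5 × 96 = 912.00 in total (split across the unequal shares, but the aggregate is all that matters for the group sum).
The 6 free-riders keep 24 each, adding 144. Group total = 144 + 912.00 = 1056.00.

1056.00 thousand dollars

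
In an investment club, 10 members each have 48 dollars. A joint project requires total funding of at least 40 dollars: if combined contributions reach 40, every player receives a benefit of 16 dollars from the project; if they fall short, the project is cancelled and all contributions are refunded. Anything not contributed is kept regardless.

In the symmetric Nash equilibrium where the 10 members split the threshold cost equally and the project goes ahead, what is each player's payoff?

60 dollars

Equal share of the threshold: 40/10 = 4.
At this profile no one gains by cutting their contribution: any cut drops the total below 40, the project is cancelled, contributions are refunded, and the deviator ends with 48, which is less than 48 − 4 + 16 = 60. Contributing more than 4 just wastes the excess. So contributing exactly 4 is a best response.
Each player's payoff: 48 − 4 + 16 = 60.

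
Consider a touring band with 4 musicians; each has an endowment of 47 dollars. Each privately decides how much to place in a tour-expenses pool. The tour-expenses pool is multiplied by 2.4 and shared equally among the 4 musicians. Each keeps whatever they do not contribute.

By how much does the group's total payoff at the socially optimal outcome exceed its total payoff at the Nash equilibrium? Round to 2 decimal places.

Each contributed unit returns 2.4/4 = 0.6000 to its contributor — below 1 — so contributing 0 is dominant for every player. At the Nash equilibrium everyone keeps their 47, and the group total is 4 × 47 = 188.
Each contributed unit returns 2.400 to the group as a whole (0.6000 to each of 4 players), which exceeds 1, so the social optimum is full contribution: group total = 2.400 × 188 = 451.20.
Efficiency loss = 451.20 − 188 = 263.20.

263.20 dollars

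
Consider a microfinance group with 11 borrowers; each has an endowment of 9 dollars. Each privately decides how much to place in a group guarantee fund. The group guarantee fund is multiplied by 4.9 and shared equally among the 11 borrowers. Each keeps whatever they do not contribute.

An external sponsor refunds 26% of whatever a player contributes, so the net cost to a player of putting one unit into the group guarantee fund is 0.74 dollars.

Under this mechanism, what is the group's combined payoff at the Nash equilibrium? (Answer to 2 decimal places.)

99.00 dollars

With the mechanism, a contributed unit returns (4.9/11) / 0.74 = 0.6020 per unit of net cost — still below 1 — so contributing 0 remains dominant for every player.
Everyone keeps their endowment and the group total is 11 × 9 = 99.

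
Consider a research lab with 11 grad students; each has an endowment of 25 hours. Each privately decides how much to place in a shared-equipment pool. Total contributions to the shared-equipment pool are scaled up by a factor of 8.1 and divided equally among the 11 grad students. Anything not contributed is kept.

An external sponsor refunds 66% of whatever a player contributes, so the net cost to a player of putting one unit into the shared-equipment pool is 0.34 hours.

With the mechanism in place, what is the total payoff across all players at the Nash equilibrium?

2409.00 hours

The effective private return per unit is now (8.1/11) / 0.34 = 2.1658 > 1, so every player's dominant strategy flips to full contribution.
At the Nash equilibrium everyone contributes 25. Group total payoff = 11 × (25 × 0.66 + 8.1 × 25) = 2409.00.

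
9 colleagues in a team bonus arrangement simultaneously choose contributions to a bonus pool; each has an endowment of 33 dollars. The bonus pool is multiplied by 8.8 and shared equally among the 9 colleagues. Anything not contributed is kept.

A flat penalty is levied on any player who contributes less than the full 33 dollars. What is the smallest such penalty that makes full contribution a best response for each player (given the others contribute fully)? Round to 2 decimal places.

0.73 dollars

Given the others contribute fully, the best deviation is to contribute 0 (any partial contribution still incurs the fine and gives up units whose private return 0.9778 is below 1).
Deviating from 33 to 0 saves 33 dollars but forfeits the deviator's share of the drop in the bonus pool: 8.8/9 × 33 = 32.27.
So the deviation gain is 33 − 32.27 = 0.73, and the fine must be at least 0.73 dollars to wipe it out.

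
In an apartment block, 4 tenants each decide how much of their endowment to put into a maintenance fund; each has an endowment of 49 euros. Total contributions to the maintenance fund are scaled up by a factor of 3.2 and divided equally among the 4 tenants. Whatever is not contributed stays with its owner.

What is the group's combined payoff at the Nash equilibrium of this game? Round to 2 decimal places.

196.00 euros

Each contributed unit returns 3.2/4 = 0.8000 to its contributor — below 1 — so contributing 0 is dominant for every player. At the Nash equilibrium everyone keeps their 49, and the group total is 4 × 49 = 196.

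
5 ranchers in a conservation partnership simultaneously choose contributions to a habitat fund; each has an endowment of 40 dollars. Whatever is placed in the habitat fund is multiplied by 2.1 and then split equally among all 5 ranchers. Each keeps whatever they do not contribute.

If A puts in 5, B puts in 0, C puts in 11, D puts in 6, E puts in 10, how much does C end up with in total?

Total contributed: 5 + 0 + 11 + 6 + 10 = 32.
Each receives 2.1 × 32 / 5 = 13.44 from the habitat fund.
C keeps 40 − 11 = 29, so C's payoff is 29 + 13.44 = 42.44.

42.44 dollars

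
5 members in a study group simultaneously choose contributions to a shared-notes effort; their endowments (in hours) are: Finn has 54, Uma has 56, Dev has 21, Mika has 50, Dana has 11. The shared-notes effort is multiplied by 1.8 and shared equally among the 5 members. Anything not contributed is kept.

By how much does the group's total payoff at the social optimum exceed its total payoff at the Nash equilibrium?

The private return per contributed unit is 1.8/5 = 0.3600 < 1 for every player regardless of endowment, so the Nash equilibrium is zero contribution and the group total is Σ E_j = 54 + 56 + 21 + 50 + 11 = 192.
Each contributed unit returns 1.800 to the group, so the social optimum is full contribution by everyone: group total = 1.800 × 192 = 345.60.
Efficiency loss = (1.800 − 1) × 192 = 153.60.

153.60 hours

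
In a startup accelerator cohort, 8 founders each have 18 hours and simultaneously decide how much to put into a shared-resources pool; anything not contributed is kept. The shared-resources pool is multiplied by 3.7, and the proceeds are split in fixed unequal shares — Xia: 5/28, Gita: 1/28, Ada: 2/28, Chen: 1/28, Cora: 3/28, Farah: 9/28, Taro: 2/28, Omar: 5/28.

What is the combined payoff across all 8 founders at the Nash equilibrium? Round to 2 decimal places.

192.60 hours

A player with share s gets back 3.7·s per unit contributed, so full contribution is dominant for anyone with s > 1/3.7 = 0.2703 and zero contribution is dominant for anyone below.
Only Farah (9/28) clears that bar, contributing 18; the remaining 7 contribute 0. Total contributed: 18.
The shared-resources pool pays out 3.7 × 18 = 66.60 in total (split across the unequal shares, but the aggregate is all that matters for the group sum).
The 7 free-riders keep 18 each, adding 126. Group total = 126 + 66.60 = 192.60.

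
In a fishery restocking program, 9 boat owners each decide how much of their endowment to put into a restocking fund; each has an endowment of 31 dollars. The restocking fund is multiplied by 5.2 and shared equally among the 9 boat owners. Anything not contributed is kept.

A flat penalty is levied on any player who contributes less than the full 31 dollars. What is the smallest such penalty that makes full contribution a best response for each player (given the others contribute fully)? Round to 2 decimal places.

Given the others contribute fully, the best deviation is to contribute 0 (any partial contribution still incurs the fine and gives up units whose private return 0.5778 is below 1).
Deviating from 31 to 0 saves 31 dollars but forfeits the deviator's share of the drop in the restocking fund: 5.2/9 × 31 = 17.91.
So the deviation gain is 31 − 17.91 = 13.09, and the fine must be at least 13.09 dollars to wipe it out.

13.09 dollars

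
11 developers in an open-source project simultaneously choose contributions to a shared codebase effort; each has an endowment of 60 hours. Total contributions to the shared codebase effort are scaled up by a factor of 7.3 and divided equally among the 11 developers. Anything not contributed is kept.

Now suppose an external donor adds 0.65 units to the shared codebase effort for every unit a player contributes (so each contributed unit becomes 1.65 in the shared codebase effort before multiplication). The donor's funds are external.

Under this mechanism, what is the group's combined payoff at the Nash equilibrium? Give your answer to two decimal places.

7949.70 hours

With the mechanism, a contributed unit returns 7.3 × 1.65 / 11 = 1.0950 per unit of net cost to the contributor — now above 1 — so contributing fully is weakly dominant for every player.
At the Nash equilibrium everyone contributes 60. Group total payoff = 7.3 × 1.65 × 660 = 7949.70.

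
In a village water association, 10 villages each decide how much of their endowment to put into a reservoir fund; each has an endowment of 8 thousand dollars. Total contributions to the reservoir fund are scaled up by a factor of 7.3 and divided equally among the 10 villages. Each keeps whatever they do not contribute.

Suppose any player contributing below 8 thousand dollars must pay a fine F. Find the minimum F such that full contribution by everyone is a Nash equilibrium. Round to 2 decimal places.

Given the others contribute fully, the best deviation is to contribute 0 (any partial contribution still incurs the fine and gives up units whose private return 0.7300 is below 1).
Deviating from 8 to 0 saves 8 thousand dollars but forfeits the deviator's share of the drop in the reservoir fund: 7.3/10 × 8 = 5.84.
So the deviation gain is 8 − 5.84 = 2.16, and the fine must be at least 2.16 thousand dollars to wipe it out.

2.16 thousand dollars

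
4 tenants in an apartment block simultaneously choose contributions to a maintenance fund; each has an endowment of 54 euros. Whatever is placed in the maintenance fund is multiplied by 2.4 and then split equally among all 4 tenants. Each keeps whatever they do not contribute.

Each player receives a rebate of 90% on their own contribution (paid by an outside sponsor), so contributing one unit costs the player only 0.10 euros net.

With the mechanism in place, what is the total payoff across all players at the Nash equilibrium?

712.80 euros

Under the mechanism each unit contributed yields (2.4/4) / 0.10 = 6.0000 back to its contributor per unit of net cost, which exceeds 1, making full contribution the dominant choice for everyone.
At the Nash equilibrium everyone contributes 54. Group total payoff = 4 × (54 × 0.90 + 2.4 × 54) = 712.80.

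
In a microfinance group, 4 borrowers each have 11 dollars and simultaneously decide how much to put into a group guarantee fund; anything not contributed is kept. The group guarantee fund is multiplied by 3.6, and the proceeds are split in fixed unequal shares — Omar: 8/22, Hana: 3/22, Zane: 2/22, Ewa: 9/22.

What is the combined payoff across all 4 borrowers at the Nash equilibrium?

101.20 dollars

A player with share s gets back 3.6·s per unit contributed, so full contribution is dominant for anyone with s > 1/3.6 = 0.2778 and zero contribution is dominant for anyone below.
The shares above 0.2778 belong to Omar and Ewa, contributing 11 each; the remaining 2 contribute 0. Total contributed: 22.
The group guarantee fund pays out 3.6 × 22 = 79.20 in total (split across the unequal shares, but the aggregate is all that matters for the group sum).
The 2 free-riders keep 11 each, adding 22. Group total = 22 + 79.20 = 101.20.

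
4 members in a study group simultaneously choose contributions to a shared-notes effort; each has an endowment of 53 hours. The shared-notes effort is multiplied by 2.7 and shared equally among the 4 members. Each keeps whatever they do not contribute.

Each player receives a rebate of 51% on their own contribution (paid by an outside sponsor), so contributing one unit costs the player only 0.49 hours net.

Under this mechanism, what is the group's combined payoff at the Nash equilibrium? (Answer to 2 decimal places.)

680.52 hours

The effective private return per unit is now (2.7/4) / 0.49 = 1.3776 > 1, so every player's dominant strategy flips to full contribution.
So the Nash equilibrium is full contribution by all 4; the group earns 4 × (53 × 0.51 + 2.7 × 53) = 680.52.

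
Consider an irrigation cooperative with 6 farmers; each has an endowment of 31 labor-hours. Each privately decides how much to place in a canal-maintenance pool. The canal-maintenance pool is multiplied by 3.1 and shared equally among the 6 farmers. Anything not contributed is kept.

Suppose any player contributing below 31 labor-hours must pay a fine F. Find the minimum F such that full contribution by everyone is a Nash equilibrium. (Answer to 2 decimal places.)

Given the others contribute fully, the best deviation is to contribute 0 (any partial contribution still incurs the fine and gives up units whose private return 0.5167 is below 1).
Deviating from 31 to 0 saves 31 labor-hours but forfeits the deviator's share of the drop in the canal-maintenance pool: 3.1/6 × 31 = 16.02.
So the deviation gain is 31 − 16.02 = 14.98, and the fine must be at least 14.98 labor-hours to wipe it out.

14.98 labor-hours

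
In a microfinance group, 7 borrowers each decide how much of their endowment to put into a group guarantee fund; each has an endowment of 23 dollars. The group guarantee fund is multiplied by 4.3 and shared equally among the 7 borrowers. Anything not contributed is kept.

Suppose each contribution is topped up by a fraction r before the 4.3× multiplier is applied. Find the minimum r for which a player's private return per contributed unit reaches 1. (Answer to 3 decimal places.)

With matching at rate r, one contributed unit becomes (1 + r) in the group guarantee fund and returns 4.3 × (1 + r) / 7 to the contributor.
Setting this equal to 1: 1 + r = 7/4.3 = 1.6279.
So the minimum matching rate is r = 1.6279 − 1 = 0.628.

0.628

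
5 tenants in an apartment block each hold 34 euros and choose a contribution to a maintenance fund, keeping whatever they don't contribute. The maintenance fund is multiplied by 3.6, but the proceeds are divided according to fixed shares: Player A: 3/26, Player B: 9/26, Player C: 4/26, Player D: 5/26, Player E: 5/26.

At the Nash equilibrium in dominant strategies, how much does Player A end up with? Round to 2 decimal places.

48.12 euros

Each unit j contributes comes back to j as 3.6 × (j's share), so j prefers to contribute only if that share exceeds 1/3.6 = 0.2778; otherwise keeping the unit dominates.
Only Player B (9/26) clears that bar, contributing 34; the remaining 4 contribute 0. Total contributed: 34.
Player A keeps 34 and receives 3.6 × 34 × 3/26 = 14.12 from the maintenance fund, for a payoff of 48.12.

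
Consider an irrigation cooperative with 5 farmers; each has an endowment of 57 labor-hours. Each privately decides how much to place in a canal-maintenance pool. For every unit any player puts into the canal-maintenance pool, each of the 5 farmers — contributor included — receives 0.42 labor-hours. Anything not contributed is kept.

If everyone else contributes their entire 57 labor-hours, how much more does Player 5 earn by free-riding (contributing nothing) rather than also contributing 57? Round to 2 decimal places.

Switching from a contribution of 57 to 0 lets Player 5 keep an extra 57 labor-hours, but lowers the canal-maintenance pool by 57, which costs Player 5 their own share of that drop: 0.42 × 57 = 23.94.
Net gain = 57 − 23.94 = 33.06. The private return per contributed unit (0.42) is below 1, so free-riding is indeed the best response regardless of what the others do.

33.06 labor-hours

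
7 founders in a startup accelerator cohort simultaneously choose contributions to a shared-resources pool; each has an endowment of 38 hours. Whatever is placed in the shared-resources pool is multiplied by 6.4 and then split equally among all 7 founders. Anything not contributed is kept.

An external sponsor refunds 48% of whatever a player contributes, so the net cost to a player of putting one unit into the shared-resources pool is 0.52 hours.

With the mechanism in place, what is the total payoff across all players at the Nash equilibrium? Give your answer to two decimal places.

1830.08 hours

With the mechanism, a contributed unit returns (6.4/7) / 0.52 = 1.7582 per unit of net cost to the contributor — now above 1 — so contributing fully is weakly dominant for every player.
At the Nash equilibrium everyone contributes 38. Group total payoff = 7 × (38 × 0.48 + 6.4 × 38) = 1830.08.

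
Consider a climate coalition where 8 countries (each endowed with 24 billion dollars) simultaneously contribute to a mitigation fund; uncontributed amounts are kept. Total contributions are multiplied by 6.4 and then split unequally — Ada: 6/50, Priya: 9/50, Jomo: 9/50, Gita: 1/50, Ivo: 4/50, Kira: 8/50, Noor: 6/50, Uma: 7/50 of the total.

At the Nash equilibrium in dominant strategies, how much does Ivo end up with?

60.86 billion dollars

A player with share s gets back 6.4·s per unit contributed, so full contribution is dominant for anyone with s > 1/6.4 = 0.1563 and zero contribution is dominant for anyone below.
The shares above 0.1563 belong to Priya, Jomo and Kira, contributing 24 each; the remaining 5 contribute 0. Total contributed: 72.
Ivo keeps 24 and receives 6.4 × 72 × 4/50 = 36.86 from the mitigation fund, for a payoff of 60.86.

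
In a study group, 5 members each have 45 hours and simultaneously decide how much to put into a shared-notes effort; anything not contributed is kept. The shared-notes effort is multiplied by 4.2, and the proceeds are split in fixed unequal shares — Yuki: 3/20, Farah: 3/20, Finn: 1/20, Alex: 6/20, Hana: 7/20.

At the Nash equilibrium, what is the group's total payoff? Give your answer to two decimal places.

A player with share s gets back 4.2·s per unit contributed, so full contribution is dominant for anyone with s > 1/4.2 = 0.2381 and zero contribution is dominant for anyone below.
Alex and Hana clear that bar, contributing 45 each; the remaining 3 contribute 0. Total contributed: 90.
The shared-notes effort pays out 4.2 × 90 = 378.00 in total (split across the unequal shares, but the aggregate is all that matters for the group sum).
The 3 free-riders keep 45 each, adding 135. Group total = 135 + 378.00 = 513.00.

513.00 hours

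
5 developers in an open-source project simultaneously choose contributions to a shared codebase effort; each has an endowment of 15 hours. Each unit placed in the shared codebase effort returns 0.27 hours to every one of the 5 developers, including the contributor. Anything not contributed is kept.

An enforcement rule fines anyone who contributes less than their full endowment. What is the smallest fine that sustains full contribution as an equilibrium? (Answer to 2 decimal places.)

Given the others contribute fully, the best deviation is to contribute 0 (any partial contribution still incurs the fine and gives up units whose private return 0.27 is below 1).
Deviating from 15 to 0 saves 15 hours but forfeits the deviator's share of the drop in the shared codebase effort: 0.27 × 15 = 4.05.
So the deviation gain is 15 − 4.05 = 10.95, and the fine must be at least 10.95 hours to wipe it out.

10.95 hours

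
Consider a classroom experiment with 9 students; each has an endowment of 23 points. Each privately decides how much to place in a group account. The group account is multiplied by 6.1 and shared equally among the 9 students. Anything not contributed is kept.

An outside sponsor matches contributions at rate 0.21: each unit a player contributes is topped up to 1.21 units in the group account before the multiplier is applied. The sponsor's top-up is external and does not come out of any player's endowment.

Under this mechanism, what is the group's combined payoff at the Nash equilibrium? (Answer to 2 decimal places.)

207.00 points

The effective private return is 6.1 × 1.21 / 9 = 0.8201, which is still under 1, so the mechanism doesn't change anyone's dominant strategy: zero contribution.
At the Nash equilibrium no one contributes; group total payoff = 9 × 23 = 207.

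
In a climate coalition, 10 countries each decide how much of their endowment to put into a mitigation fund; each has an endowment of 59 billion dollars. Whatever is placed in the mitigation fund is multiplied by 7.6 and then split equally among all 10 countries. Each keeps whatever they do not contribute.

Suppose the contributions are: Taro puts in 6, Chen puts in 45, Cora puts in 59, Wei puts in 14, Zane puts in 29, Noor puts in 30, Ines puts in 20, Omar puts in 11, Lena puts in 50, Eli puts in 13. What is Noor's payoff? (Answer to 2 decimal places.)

Total contributed: 6 + 45 + 59 + 14 + 29 + 30 + 20 + 11 + 50 + 13 = 277.
Each receives 7.6 × 277 / 10 = 210.52 from the mitigation fund.
Noor keeps 59 − 30 = 29, so Noor's payoff is 29 + 210.52 = 239.52.

239.52 billion dollars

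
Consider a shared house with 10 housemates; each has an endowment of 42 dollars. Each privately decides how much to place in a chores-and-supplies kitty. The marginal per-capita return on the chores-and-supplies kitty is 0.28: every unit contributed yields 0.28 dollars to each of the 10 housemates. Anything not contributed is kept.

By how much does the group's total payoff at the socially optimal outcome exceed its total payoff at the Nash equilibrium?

756.00 dollars

The private return per contributed unit is 0.28 < 1, so contributing 0 is dominant for every player. At the Nash equilibrium everyone keeps their 42, and the group total is 10 × 42 = 420.
Each contributed unit returns 2.800 to the group as a whole (0.28 to each of 10 players), which exceeds 1, so the social optimum is full contribution: group total = 2.800 × 420 = 1176.00.
Efficiency loss = 1176.00 − 420 = 756.00.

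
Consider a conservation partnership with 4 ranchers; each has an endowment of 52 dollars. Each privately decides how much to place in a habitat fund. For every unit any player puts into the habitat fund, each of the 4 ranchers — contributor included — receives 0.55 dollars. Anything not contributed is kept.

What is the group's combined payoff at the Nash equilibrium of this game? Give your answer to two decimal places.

208.00 dollars

The private return per contributed unit is 0.55 < 1, so contributing 0 is dominant for every player. At the Nash equilibrium everyone keeps their 52, and the group total is 4 × 52 = 208.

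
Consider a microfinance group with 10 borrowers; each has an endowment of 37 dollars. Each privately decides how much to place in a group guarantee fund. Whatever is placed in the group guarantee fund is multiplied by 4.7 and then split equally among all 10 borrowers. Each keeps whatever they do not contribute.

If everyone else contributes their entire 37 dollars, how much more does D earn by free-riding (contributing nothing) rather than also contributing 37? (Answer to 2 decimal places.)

19.61 dollars

Switching from a contribution of 37 to 0 lets D keep an extra 37 dollars, but lowers the group guarantee fund by 37, which costs D their own share of that drop: 4.7/10 × 37 = 17.39.
Net gain = 37 − 17.39 = 19.61. The private return per contributed unit (0.4700) is below 1, so free-riding is indeed the best response regardless of what the others do.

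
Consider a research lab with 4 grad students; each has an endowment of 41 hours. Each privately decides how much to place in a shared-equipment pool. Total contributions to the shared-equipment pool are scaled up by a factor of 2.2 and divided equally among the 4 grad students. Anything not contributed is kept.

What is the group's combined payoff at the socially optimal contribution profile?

360.80 hours

Each contributed unit returns 2.200 to the group as a whole (0.5500 to each of 4 players), which exceeds 1, so the social optimum is full contribution: group total = 2.200 × 164 = 360.80.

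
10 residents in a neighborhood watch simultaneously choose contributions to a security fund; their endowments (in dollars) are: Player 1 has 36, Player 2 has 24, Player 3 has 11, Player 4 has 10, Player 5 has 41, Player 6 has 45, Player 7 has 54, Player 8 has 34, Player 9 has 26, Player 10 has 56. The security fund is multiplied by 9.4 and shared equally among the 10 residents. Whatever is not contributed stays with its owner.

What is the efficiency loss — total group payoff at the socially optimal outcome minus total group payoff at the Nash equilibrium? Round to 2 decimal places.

The private return per contributed unit is 9.4/10 = 0.9400 < 1 for every player regardless of endowment, so the Nash equilibrium is zero contribution and the group total is Σ E_j = 36 + 24 + 11 + 10 + 41 + 45 + 54 + 34 + 26 + 56 = 337.
Each contributed unit returns 9.400 to the group, so the social optimum is full contribution by everyone: group total = 9.400 × 337 = 3167.80.
Efficiency loss = (9.400 − 1) × 337 = 2830.80.

2830.80 dollars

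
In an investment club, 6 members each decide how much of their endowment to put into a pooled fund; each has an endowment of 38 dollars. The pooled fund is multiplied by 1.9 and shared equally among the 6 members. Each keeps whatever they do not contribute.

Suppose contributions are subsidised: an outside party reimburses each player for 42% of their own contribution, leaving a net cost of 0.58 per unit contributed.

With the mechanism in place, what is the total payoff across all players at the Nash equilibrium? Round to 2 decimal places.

228.00 dollars

Even with the mechanism, each unit contributed returns only (1.9/6) / 0.58 = 0.5460 per unit of net cost, so contributing nothing is still dominant.
Everyone keeps their endowment and the group total is 6 × 38 = 228.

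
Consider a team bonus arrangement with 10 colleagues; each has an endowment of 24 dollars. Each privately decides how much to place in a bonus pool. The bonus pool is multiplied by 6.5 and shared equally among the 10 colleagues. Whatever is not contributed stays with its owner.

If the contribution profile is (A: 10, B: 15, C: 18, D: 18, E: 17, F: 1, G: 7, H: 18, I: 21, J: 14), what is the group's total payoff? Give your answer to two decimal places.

1004.50 dollars

Total contributed: 10 + 15 + 18 + 18 + 17 + 1 + 7 + 18 + 21 + 14 = 139; total kept: 10 × 24 − 139 = 101.
The bonus pool pays out 6.5 × 139 = 903.50 in aggregate.
Group total = 101 + 903.50 = 1004.50.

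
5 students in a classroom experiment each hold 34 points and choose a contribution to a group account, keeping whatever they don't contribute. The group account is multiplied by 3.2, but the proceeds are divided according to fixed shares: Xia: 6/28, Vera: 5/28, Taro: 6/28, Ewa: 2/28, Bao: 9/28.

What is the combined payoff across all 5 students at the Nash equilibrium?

244.80 points

Each unit j contributes comes back to j as 3.2 × (j's share), so j prefers to contribute only if that share exceeds 1/3.2 = 0.3125; otherwise keeping the unit dominates.
Bao alone (share 9/28) is above the threshold, contributing 34; the remaining 4 contribute 0. Total contributed: 34.
The group account pays out 3.2 × 34 = 108.80 in total (split across the unequal shares, but the aggregate is all that matters for the group sum).
The 4 free-riders keep 34 each, adding 136. Group total = 136 + 108.80 = 244.80.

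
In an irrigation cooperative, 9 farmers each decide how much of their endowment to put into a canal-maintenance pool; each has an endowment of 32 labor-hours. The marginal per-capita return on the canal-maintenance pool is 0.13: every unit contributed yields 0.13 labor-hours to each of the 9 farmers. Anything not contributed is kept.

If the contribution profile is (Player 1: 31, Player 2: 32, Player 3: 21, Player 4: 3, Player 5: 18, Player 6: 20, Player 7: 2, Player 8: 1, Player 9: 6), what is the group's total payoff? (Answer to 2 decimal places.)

310.78 labor-hours

Total contributed: 31 + 32 + 21 + 3 + 18 + 20 + 2 + 1 + 6 = 134; total kept: 9 × 32 − 134 = 154.
The canal-maintenance pool pays out 0.13 × 9 × 134 = 156.78 in aggregate.
Group total = 154 + 156.78 = 310.78.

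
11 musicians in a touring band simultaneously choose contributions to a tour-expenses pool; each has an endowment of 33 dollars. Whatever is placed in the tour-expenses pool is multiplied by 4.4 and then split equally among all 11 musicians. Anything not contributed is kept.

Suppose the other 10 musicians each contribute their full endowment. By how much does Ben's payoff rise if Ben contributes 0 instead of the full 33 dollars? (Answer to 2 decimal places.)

Switching from a contribution of 33 to 0 lets Ben keep an extra 33 dollars, but lowers the tour-expenses pool by 33, which costs Ben their own share of that drop: 4.4/11 × 33 = 13.20.
Net gain = 33 − 13.20 = 19.80. The private return per contributed unit (0.4000) is below 1, so free-riding is indeed the best response regardless of what the others do.

19.80 dollars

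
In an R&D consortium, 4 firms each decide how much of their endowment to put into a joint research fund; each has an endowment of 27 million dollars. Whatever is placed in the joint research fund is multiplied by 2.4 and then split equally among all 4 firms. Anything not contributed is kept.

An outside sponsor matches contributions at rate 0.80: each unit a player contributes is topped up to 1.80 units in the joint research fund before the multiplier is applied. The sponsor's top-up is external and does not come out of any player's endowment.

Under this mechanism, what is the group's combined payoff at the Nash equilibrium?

Under the mechanism each unit contributed yields 2.4 × 1.80 / 4 = 1.0800 back to its contributor per unit of net cost, which exceeds 1, making full contribution the dominant choice for everyone.
At the Nash equilibrium everyone contributes 27. Group total payoff = 2.4 × 1.80 × 108 = 466.56.

466.56 million dollars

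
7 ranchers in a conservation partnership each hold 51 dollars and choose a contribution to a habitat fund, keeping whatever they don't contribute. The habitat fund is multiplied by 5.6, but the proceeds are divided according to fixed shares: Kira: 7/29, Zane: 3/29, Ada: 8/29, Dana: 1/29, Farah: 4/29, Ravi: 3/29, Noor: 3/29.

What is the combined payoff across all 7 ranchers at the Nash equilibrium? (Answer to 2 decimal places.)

Each unit j contributes comes back to j as 5.6 × (j's share), so j prefers to contribute only if that share exceeds 1/5.6 = 0.1786; otherwise keeping the unit dominates.
Kira and Ada are above the threshold, contributing 51 each; the remaining 5 contribute 0. Total contributed: 102.
The habitat fund pays out 5.6 × 102 = 571.20 in total (split across the unequal shares, but the aggregate is all that matters for the group sum).
The 5 free-riders keep 51 each, adding 255. Group total = 255 + 571.20 = 826.20.

826.20 dollars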